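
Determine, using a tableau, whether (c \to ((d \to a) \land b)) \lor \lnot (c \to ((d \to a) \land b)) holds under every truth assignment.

Assume the negation and expand:
Initial set: {\lnot ((c \to ((d \to a) \land b)) \lor \lnot (c \to ((d \to a) \land b)))}.
\lnot ((c \to ((d \to a) \land b)) \lor \lnot (c \to ((d \to a) \land b))): α-rule — add \lnot (c \to ((d \to a) \land b)), \lnot \lnot (c \to ((d \to a) \land b)).
\lnot (c \to ((d \to a) \land b)): α-rule — add c, \lnot ((d \to a) \land b).
\lnot \lnot (c \to ((d \to a) \land b)): β-rule — branch into \lnot c  //  ((d \to a) \land b).
  branch 1 (add \lnot c):
    × closes — contains both c and \lnot c.
  branch 2 (add ((d \to a) \land b)):
    ((d \to a) \land b): α-rule — add (d \to a), b.
    \lnot ((d \to a) \land b): β-rule — branch into \lnot (d \to a)  //  \lnot b.
      branch 2.1 (add \lnot (d \to a)):
        \lnot (d \to a): α-rule — add d, \lnot a.
        (d \to a): β-rule — branch into \lnot d  //  a.
          branch 2.1.1 (add \lnot d):
            × closes — contains both d and \lnot d.
          branch 2.1.2 (add a):
            × closes — contains both a and \lnot a.
      branch 2.2 (add \lnot b):
        × closes — contains both b and \lnot b.
All 4 branches close.
Every branch closed, so the negation is unsatisfiable and the formula is valid.

Valid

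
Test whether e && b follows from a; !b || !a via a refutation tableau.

Initial set: {a; (!b || !a); !(e && b)}.
(!b || !a): β-rule — branch into !b  //  !a.
  branch 1 (add !b):
    !(e && b): β-rule — branch into !e  //  !b.
      branch 1.1 (add !e):
        ○ open, literals {a=T, b=F, e=F}.
      branch 1.2 (add !b):
        ○ open, literals {a=T, b=F}.
  branch 2 (add !a):
    × closes — contains both a and !a.
1 branch closed, 2 open.
An open branch gives a countermodel: a=T, b=F, e=F (unmentioned atoms arbitrary); the premises hold there but the conclusion fails.

No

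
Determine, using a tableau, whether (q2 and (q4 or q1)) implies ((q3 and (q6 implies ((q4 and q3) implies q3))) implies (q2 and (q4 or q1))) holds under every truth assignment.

Valid

Assume the negation and expand:
Initial set: {not ((q2 and (q4 or q1)) implies ((q3 and (q6 implies ((q4 and q3) implies q3))) implies (q2 and (q4 or q1))))}.
not ((q2 and (q4 or q1)) implies ((q3 and (q6 implies ((q4 and q3) implies q3))) implies (q2 and (q4 or q1)))): α-rule — add (q2 and (q4 or q1)), not ((q3 and (q6 implies ((q4 and q3) implies q3))) implies (q2 and (q4 or q1))).
(q2 and (q4 or q1)): α-rule — add q2, (q4 or q1).
not ((q3 and (q6 implies ((q4 and q3) implies q3))) implies (q2 and (q4 or q1))): α-rule — add (q3 and (q6 implies ((q4 and q3) implies q3))), not (q2 and (q4 or q1)).
(q3 and (q6 implies ((q4 and q3) implies q3))): α-rule — add q3, (q6 implies ((q4 and q3) implies q3)).
(q4 or q1): β-rule — branch into q4  //  q1.
  branch 1 (add q4):
    not (q2 and (q4 or q1)): β-rule — branch into not q2  //  not (q4 or q1).
      branch 1.1 (add not q2):
        × closes — contains both q2 and not q2.
      branch 1.2 (add not (q4 or q1)):
        not (q4 or q1): α-rule — add not q4, not q1.
        × closes — contains both q4 and not q4.
  branch 2 (add q1):
    not (q2 and (q4 or q1)): β-rule — branch into not q2  //  not (q4 or q1).
      branch 2.1 (add not q2):
        × closes — contains both q2 and not q2.
      branch 2.2 (add not (q4 or q1)):
        not (q4 or q1): α-rule — add not q4, not q1.
        × closes — contains both q1 and not q1.
All 4 branches close.
Every branch closed, so the negation is unsatisfiable and the formula is valid.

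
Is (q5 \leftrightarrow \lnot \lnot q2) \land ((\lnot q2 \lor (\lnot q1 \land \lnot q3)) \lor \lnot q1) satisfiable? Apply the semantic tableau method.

Initial set: {((q5 \leftrightarrow \lnot \lnot q2) \land ((\lnot q2 \lor (\lnot q1 \land \lnot q3)) \lor \lnot q1))}.
((q5 \leftrightarrow \lnot \lnot q2) \land ((\lnot q2 \lor (\lnot q1 \land \lnot q3)) \lor \lnot q1)): α-rule — add (q5 \leftrightarrow \lnot \lnot q2), ((\lnot q2 \lor (\lnot q1 \land \lnot q3)) \lor \lnot q1).
(q5 \leftrightarrow \lnot \lnot q2): β-rule — branch into q5, \lnot \lnot q2  //  \lnot q5, \lnot \lnot \lnot q2.
  branch 1 (add q5, \lnot \lnot q2):
    \lnot \lnot q2: drop double negation, giving q2.
    ((\lnot q2 \lor (\lnot q1 \land \lnot q3)) \lor \lnot q1): β-rule — branch into (\lnot q2 \lor (\lnot q1 \land \lnot q3))  //  \lnot q1.
      branch 1.1 (add (\lnot q2 \lor (\lnot q1 \land \lnot q3))):
        (\lnot q2 \lor (\lnot q1 \land \lnot q3)): β-rule — branch into \lnot q2  //  (\lnot q1 \land \lnot q3).
          branch 1.1.1 (add \lnot q2):
            × closes — contains both q2 and \lnot q2.
          branch 1.1.2 (add (\lnot q1 \land \lnot q3)):
            (\lnot q1 \land \lnot q3): α-rule — add \lnot q1, \lnot q3.
            ○ open, literals {q1=0, q2=1, q3=0, q5=1}.
      branch 1.2 (add \lnot q1):
        ○ open, literals {q1=0, q2=1, q5=1}.
  branch 2 (add \lnot q5, \lnot \lnot \lnot q2):
    \lnot \lnot \lnot q2: drop double negation, giving \lnot q2.
    ((\lnot q2 \lor (\lnot q1 \land \lnot q3)) \lor \lnot q1): β-rule — branch into (\lnot q2 \lor (\lnot q1 \land \lnot q3))  //  \lnot q1.
      branch 2.1 (add (\lnot q2 \lor (\lnot q1 \land \lnot q3))):
        (\lnot q2 \lor (\lnot q1 \land \lnot q3)): β-rule — branch into \lnot q2  //  (\lnot q1 \land \lnot q3).
          branch 2.1.1 (add \lnot q2):
            ○ open, literals {q2=0, q5=0}.
          branch 2.1.2 (add (\lnot q1 \land \lnot q3)):
            (\lnot q1 \land \lnot q3): α-rule — add \lnot q1, \lnot q3.
            ○ open, literals {q1=0, q2=0, q3=0, q5=0}.
      branch 2.2 (add \lnot q1):
        ○ open, literals {q1=0, q2=0, q5=0}.
1 branch closed, 5 open.
An open branch gives a satisfying assignment: q1=0, q2=1, q3=0, q5=1.

Satisfiable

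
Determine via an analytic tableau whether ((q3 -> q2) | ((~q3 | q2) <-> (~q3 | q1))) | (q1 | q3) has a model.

Satisfiable

Initial set: {T (((q3 -> q2) | ((~q3 | q2) <-> (~q3 | q1))) | (q1 | q3))}.
T (((q3 -> q2) | ((~q3 | q2) <-> (~q3 | q1))) | (q1 | q3)): β-rule — branch into T ((q3 -> q2) | ((~q3 | q2) <-> (~q3 | q1)))  //  T (q1 | q3).
  branch 1 (add T ((q3 -> q2) | ((~q3 | q2) <-> (~q3 | q1)))):
    T ((q3 -> q2) | ((~q3 | q2) <-> (~q3 | q1))): β-rule — branch into T (q3 -> q2)  //  T ((~q3 | q2) <-> (~q3 | q1)).
      branch 1.1 (add T (q3 -> q2)):
        T (q3 -> q2): β-rule — branch into F q3  //  T q2.
          branch 1.1.1 (add F q3):
            ○ open, literals {q3=false}.
          branch 1.1.2 (add T q2):
            ○ open, literals {q2=true}.
      branch 1.2 (add T ((~q3 | q2) <-> (~q3 | q1))):
        T ((~q3 | q2) <-> (~q3 | q1)): β-rule — branch into T (~q3 | q2), T (~q3 | q1)  //  F (~q3 | q2), F (~q3 | q1).
          branch 1.2.1 (add T (~q3 | q2), T (~q3 | q1)):
            T (~q3 | q2): β-rule — branch into T ~q3  //  T q2.
              branch 1.2.1.1 (add T ~q3):
                T (~q3 | q1): β-rule — branch into T ~q3  //  T q1.
                  branch 1.2.1.1.1 (add T ~q3):
                    ○ open, literals {q3=false}.
                  branch 1.2.1.1.2 (add T q1):
                    ○ open, literals {q1=true, q3=false}.
              branch 1.2.1.2 (add T q2):
                T (~q3 | q1): β-rule — branch into T ~q3  //  T q1.
                  branch 1.2.1.2.1 (add T ~q3):
                    ○ open, literals {q2=true, q3=false}.
                  branch 1.2.1.2.2 (add T q1):
                    ○ open, literals {q1=true, q2=true}.
          branch 1.2.2 (add F (~q3 | q2), F (~q3 | q1)):
            F (~q3 | q2): α-rule — add F ~q3, F q2.
            F (~q3 | q1): α-rule — add F ~q3, F q1.
            ○ open, literals {q1=false, q2=false, q3=true}.
  branch 2 (add T (q1 | q3)):
    T (q1 | q3): β-rule — branch into T q1  //  T q3.
      branch 2.1 (add T q1):
        ○ open, literals {q1=true}.
      branch 2.2 (add T q3):
        ○ open, literals {q3=true}.
0 branches closed, 9 open.
An open branch gives a satisfying assignment: q3=false.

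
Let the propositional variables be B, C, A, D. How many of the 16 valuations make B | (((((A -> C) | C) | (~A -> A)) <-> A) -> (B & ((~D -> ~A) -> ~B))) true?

12

Initial set: {(B | (((((A -> C) | C) | (~A -> A)) <-> A) -> (B & ((~D -> ~A) -> ~B))))}.
(B | (((((A -> C) | C) | (~A -> A)) <-> A) -> (B & ((~D -> ~A) -> ~B)))): β-rule — branch into B  //  (((((A -> C) | C) | (~A -> A)) <-> A) -> (B & ((~D -> ~A) -> ~B))).
  branch 1 (add B):
    ○ open, literals {B=T}.
  branch 2 (add (((((A -> C) | C) | (~A -> A)) <-> A) -> (B & ((~D -> ~A) -> ~B)))):
    (((((A -> C) | C) | (~A -> A)) <-> A) -> (B & ((~D -> ~A) -> ~B))): β-rule — branch into ~((((A -> C) | C) | (~A -> A)) <-> A)  //  (B & ((~D -> ~A) -> ~B)).
      branch 2.1 (add ~((((A -> C) | C) | (~A -> A)) <-> A)):
        ~((((A -> C) | C) | (~A -> A)) <-> A): β-rule — branch into (((A -> C) | C) | (~A -> A)), ~A  //  ~(((A -> C) | C) | (~A -> A)), A.
          branch 2.1.1 (add (((A -> C) | C) | (~A -> A)), ~A):
            (((A -> C) | C) | (~A -> A)): β-rule — branch into ((A -> C) | C)  //  (~A -> A).
              branch 2.1.1.1 (add ((A -> C) | C)):
                ((A -> C) | C): β-rule — branch into (A -> C)  //  C.
                  branch 2.1.1.1.1 (add (A -> C)):
                    (A -> C): β-rule — branch into ~A  //  C.
                      branch 2.1.1.1.1.1 (add ~A):
                        ○ open, literals {A=F}.
                      branch 2.1.1.1.1.2 (add C):
                        ○ open, literals {A=F, C=T}.
                  branch 2.1.1.1.2 (add C):
                    ○ open, literals {A=F, C=T}.
              branch 2.1.1.2 (add (~A -> A)):
                (~A -> A): β-rule — branch into ~~A  //  A.
                  branch 2.1.1.2.1 (add ~~A):
                    × closes — contains both A and ~A.
                  branch 2.1.1.2.2 (add A):
                    × closes — contains both A and ~A.
          branch 2.1.2 (add ~(((A -> C) | C) | (~A -> A)), A):
            ~(((A -> C) | C) | (~A -> A)): α-rule — add ~((A -> C) | C), ~(~A -> A).
            ~((A -> C) | C): α-rule — add ~(A -> C), ~C.
            ~(~A -> A): α-rule — add ~A, ~A.
            × closes — contains both A and ~A.
      branch 2.2 (add (B & ((~D -> ~A) -> ~B))):
        (B & ((~D -> ~A) -> ~B)): α-rule — add B, ((~D -> ~A) -> ~B).
        ((~D -> ~A) -> ~B): β-rule — branch into ~(~D -> ~A)  //  ~B.
          branch 2.2.1 (add ~(~D -> ~A)):
            ~(~D -> ~A): α-rule — add ~D, ~~A.
            ○ open, literals {A=T, B=T, D=F}.
          branch 2.2.2 (add ~B):
            × closes — contains both B and ~B.
4 branches closed, 5 open.
Each open branch fixes some atoms; the unmentioned ones are free. Counting distinct full assignments: branch {B=T} (C, A, D) contributes 8 new; branch {A=F} (B, C, D) contributes 4 new; branch {A=F, C=T} (B, D) contributes 0 new; branch {A=F, C=T} (B, D) contributes 0 new; branch {A=T, B=T, D=F} (C) contributes 0 new. Total: 12.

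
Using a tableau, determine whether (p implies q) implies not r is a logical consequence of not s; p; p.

No

Initial set: {not s; p; p; not ((p implies q) implies not r)}.
not ((p implies q) implies not r): α-rule — add (p implies q), not not r.
(p implies q): β-rule — branch into not p  //  q.
  branch 1 (add not p):
    × closes — contains both p and not p.
  branch 2 (add q):
    ○ open, literals {p=T, q=T, r=T, s=F}.
1 branch closed, 1 open.
An open branch gives a countermodel: p=T, q=T, r=T, s=F (unmentioned atoms arbitrary); the premises hold there but the conclusion fails.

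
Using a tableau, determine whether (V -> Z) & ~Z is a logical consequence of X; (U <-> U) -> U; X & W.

No

Initial set: {X; ((U <-> U) -> U); (X & W); ~((V -> Z) & ~Z)}.
(X & W): α-rule — add X, W.
((U <-> U) -> U): β-rule — branch into ~(U <-> U)  //  U.
  branch 1 (add ~(U <-> U)):
    ~((V -> Z) & ~Z): β-rule — branch into ~(V -> Z)  //  ~~Z.
      branch 1.1 (add ~(V -> Z)):
        ~(V -> Z): α-rule — add V, ~Z.
        ~(U <-> U): β-rule — branch into U, ~U  //  ~U, U.
          branch 1.1.1 (add U, ~U):
            × closes — contains both U and ~U.
          branch 1.1.2 (add ~U, U):
            × closes — contains both U and ~U.
      branch 1.2 (add ~~Z):
        ~(U <-> U): β-rule — branch into U, ~U  //  ~U, U.
          branch 1.2.1 (add U, ~U):
            × closes — contains both U and ~U.
          branch 1.2.2 (add ~U, U):
            × closes — contains both U and ~U.
  branch 2 (add U):
    ~((V -> Z) & ~Z): β-rule — branch into ~(V -> Z)  //  ~~Z.
      branch 2.1 (add ~(V -> Z)):
        ~(V -> Z): α-rule — add V, ~Z.
        ○ open, literals {U=true, V=true, W=true, X=true, Z=false}.
      branch 2.2 (add ~~Z):
        ○ open, literals {U=true, W=true, X=true, Z=true}.
4 branches closed, 2 open.
An open branch gives a countermodel: U=true, V=true, W=true, X=true, Z=false (unmentioned atoms arbitrary); the premises hold there but the conclusion fails.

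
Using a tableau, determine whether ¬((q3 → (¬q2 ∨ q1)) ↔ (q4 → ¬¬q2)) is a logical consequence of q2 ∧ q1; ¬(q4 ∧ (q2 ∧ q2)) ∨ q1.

Initial set: {T (q2 ∧ q1); T (¬(q4 ∧ (q2 ∧ q2)) ∨ q1); F ¬((q3 → (¬q2 ∨ q1)) ↔ (q4 → ¬¬q2))}.
T (q2 ∧ q1): α-rule — add T q2, T q1.
T (¬(q4 ∧ (q2 ∧ q2)) ∨ q1): β-rule — branch into T ¬(q4 ∧ (q2 ∧ q2))  //  T q1.
  branch 1 (add T ¬(q4 ∧ (q2 ∧ q2))):
    F ¬((q3 → (¬q2 ∨ q1)) ↔ (q4 → ¬¬q2)): β-rule — branch into T (q3 → (¬q2 ∨ q1)), T (q4 → ¬¬q2)  //  F (q3 → (¬q2 ∨ q1)), F (q4 → ¬¬q2).
      branch 1.1 (add T (q3 → (¬q2 ∨ q1)), T (q4 → ¬¬q2)):
        T ¬(q4 ∧ (q2 ∧ q2)): β-rule — branch into F q4  //  F (q2 ∧ q2).
          branch 1.1.1 (add F q4):
            T (q3 → (¬q2 ∨ q1)): β-rule — branch into F q3  //  T (¬q2 ∨ q1).
              branch 1.1.1.1 (add F q3):
                T (q4 → ¬¬q2): β-rule — branch into F q4  //  T ¬¬q2.
                  branch 1.1.1.1.1 (add F q4):
                    ○ open, literals {q1=1, q2=1, q3=0, q4=0}.
                  branch 1.1.1.1.2 (add T ¬¬q2):
                    T ¬¬q2: drop double negation, giving T q2.
                    ○ open, literals {q1=1, q2=1, q3=0, q4=0}.
              branch 1.1.1.2 (add T (¬q2 ∨ q1)):
                T (q4 → ¬¬q2): β-rule — branch into F q4  //  T ¬¬q2.
                  branch 1.1.1.2.1 (add F q4):
                    T (¬q2 ∨ q1): β-rule — branch into T ¬q2  //  T q1.
                      branch 1.1.1.2.1.1 (add T ¬q2):
                        × closes — contains both q2 and ¬q2.
                      branch 1.1.1.2.1.2 (add T q1):
                        ○ open, literals {q1=1, q2=1, q4=0}.
                  branch 1.1.1.2.2 (add T ¬¬q2):
                    T ¬¬q2: drop double negation, giving T q2.
                    T (¬q2 ∨ q1): β-rule — branch into T ¬q2  //  T q1.
                      branch 1.1.1.2.2.1 (add T ¬q2):
                        × closes — contains both q2 and ¬q2.
                      branch 1.1.1.2.2.2 (add T q1):
                        ○ open, literals {q1=1, q2=1, q4=0}.
          branch 1.1.2 (add F (q2 ∧ q2)):
            T (q3 → (¬q2 ∨ q1)): β-rule — branch into F q3  //  T (¬q2 ∨ q1).
              branch 1.1.2.1 (add F q3):
                T (q4 → ¬¬q2): β-rule — branch into F q4  //  T ¬¬q2.
                  branch 1.1.2.1.1 (add F q4):
                    F (q2 ∧ q2): β-rule — branch into F q2  //  F q2.
                      branch 1.1.2.1.1.1 (add F q2):
                        × closes — contains both q2 and ¬q2.
                      branch 1.1.2.1.1.2 (add F q2):
                        × closes — contains both q2 and ¬q2.
                  branch 1.1.2.1.2 (add T ¬¬q2):
                    T ¬¬q2: drop double negation, giving T q2.
                    F (q2 ∧ q2): β-rule — branch into F q2  //  F q2.
                      branch 1.1.2.1.2.1 (add F q2):
                        × closes — contains both q2 and ¬q2.
                      branch 1.1.2.1.2.2 (add F q2):
                        × closes — contains both q2 and ¬q2.
              branch 1.1.2.2 (add T (¬q2 ∨ q1)):
                T (q4 → ¬¬q2): β-rule — branch into F q4  //  T ¬¬q2.
                  branch 1.1.2.2.1 (add F q4):
                    F (q2 ∧ q2): β-rule — branch into F q2  //  F q2.
                      branch 1.1.2.2.1.1 (add F q2):
                        × closes — contains both q2 and ¬q2.
                      branch 1.1.2.2.1.2 (add F q2):
                        × closes — contains both q2 and ¬q2.
                  branch 1.1.2.2.2 (add T ¬¬q2):
                    T ¬¬q2: drop double negation, giving T q2.
                    F (q2 ∧ q2): β-rule — branch into F q2  //  F q2.
                      branch 1.1.2.2.2.1 (add F q2):
                        × closes — contains both q2 and ¬q2.
                      branch 1.1.2.2.2.2 (add F q2):
                        × closes — contains both q2 and ¬q2.
      branch 1.2 (add F (q3 → (¬q2 ∨ q1)), F (q4 → ¬¬q2)):
        F (q3 → (¬q2 ∨ q1)): α-rule — add T q3, F (¬q2 ∨ q1).
        F (q4 → ¬¬q2): α-rule — add T q4, F ¬¬q2.
        F (¬q2 ∨ q1): α-rule — add F ¬q2, F q1.
        × closes — contains both q1 and ¬q1.
  branch 2 (add T q1):
    F ¬((q3 → (¬q2 ∨ q1)) ↔ (q4 → ¬¬q2)): β-rule — branch into T (q3 → (¬q2 ∨ q1)), T (q4 → ¬¬q2)  //  F (q3 → (¬q2 ∨ q1)), F (q4 → ¬¬q2).
      branch 2.1 (add T (q3 → (¬q2 ∨ q1)), T (q4 → ¬¬q2)):
        T (q3 → (¬q2 ∨ q1)): β-rule — branch into F q3  //  T (¬q2 ∨ q1).
          branch 2.1.1 (add F q3):
            T (q4 → ¬¬q2): β-rule — branch into F q4  //  T ¬¬q2.
              branch 2.1.1.1 (add F q4):
                ○ open, literals {q1=1, q2=1, q3=0, q4=0}.
              branch 2.1.1.2 (add T ¬¬q2):
                T ¬¬q2: drop double negation, giving T q2.
                ○ open, literals {q1=1, q2=1, q3=0}.
          branch 2.1.2 (add T (¬q2 ∨ q1)):
            T (q4 → ¬¬q2): β-rule — branch into F q4  //  T ¬¬q2.
              branch 2.1.2.1 (add F q4):
                T (¬q2 ∨ q1): β-rule — branch into T ¬q2  //  T q1.
                  branch 2.1.2.1.1 (add T ¬q2):
                    × closes — contains both q2 and ¬q2.
                  branch 2.1.2.1.2 (add T q1):
                    ○ open, literals {q1=1, q2=1, q4=0}.
              branch 2.1.2.2 (add T ¬¬q2):
                T ¬¬q2: drop double negation, giving T q2.
                T (¬q2 ∨ q1): β-rule — branch into T ¬q2  //  T q1.
                  branch 2.1.2.2.1 (add T ¬q2):
                    × closes — contains both q2 and ¬q2.
                  branch 2.1.2.2.2 (add T q1):
                    ○ open, literals {q1=1, q2=1}.
      branch 2.2 (add F (q3 → (¬q2 ∨ q1)), F (q4 → ¬¬q2)):
        F (q3 → (¬q2 ∨ q1)): α-rule — add T q3, F (¬q2 ∨ q1).
        F (q4 → ¬¬q2): α-rule — add T q4, F ¬¬q2.
        F (¬q2 ∨ q1): α-rule — add F ¬q2, F q1.
        × closes — contains both q1 and ¬q1.
14 branches closed, 8 open.
An open branch gives a countermodel: q1=1, q2=1, q3=0, q4=0 (unmentioned atoms arbitrary); the premises hold there but the conclusion fails.

No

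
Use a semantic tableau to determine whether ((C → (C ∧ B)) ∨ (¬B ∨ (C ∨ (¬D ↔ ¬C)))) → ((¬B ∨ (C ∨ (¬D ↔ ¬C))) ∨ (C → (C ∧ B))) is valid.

Valid

Assume the negation and expand:
Initial set: {¬(((C → (C ∧ B)) ∨ (¬B ∨ (C ∨ (¬D ↔ ¬C)))) → ((¬B ∨ (C ∨ (¬D ↔ ¬C))) ∨ (C → (C ∧ B))))}.
¬(((C → (C ∧ B)) ∨ (¬B ∨ (C ∨ (¬D ↔ ¬C)))) → ((¬B ∨ (C ∨ (¬D ↔ ¬C))) ∨ (C → (C ∧ B)))): α-rule — add ((C → (C ∧ B)) ∨ (¬B ∨ (C ∨ (¬D ↔ ¬C)))), ¬((¬B ∨ (C ∨ (¬D ↔ ¬C))) ∨ (C → (C ∧ B))).
¬((¬B ∨ (C ∨ (¬D ↔ ¬C))) ∨ (C → (C ∧ B))): α-rule — add ¬(¬B ∨ (C ∨ (¬D ↔ ¬C))), ¬(C → (C ∧ B)).
¬(¬B ∨ (C ∨ (¬D ↔ ¬C))): α-rule — add ¬¬B, ¬(C ∨ (¬D ↔ ¬C)).
¬(C → (C ∧ B)): α-rule — add C, ¬(C ∧ B).
¬(C ∨ (¬D ↔ ¬C)): α-rule — add ¬C, ¬(¬D ↔ ¬C).
× closes — contains both C and ¬C.
All 1 branch closes.
Every branch closed, so the negation is unsatisfiable and the formula is valid.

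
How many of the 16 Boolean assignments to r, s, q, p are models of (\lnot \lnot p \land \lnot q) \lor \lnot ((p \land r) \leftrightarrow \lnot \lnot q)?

Initial set: {((\lnot \lnot p \land \lnot q) \lor \lnot ((p \land r) \leftrightarrow \lnot \lnot q))}.
((\lnot \lnot p \land \lnot q) \lor \lnot ((p \land r) \leftrightarrow \lnot \lnot q)): β-rule — branch into (\lnot \lnot p \land \lnot q)  //  \lnot ((p \land r) \leftrightarrow \lnot \lnot q).
  branch 1 (add (\lnot \lnot p \land \lnot q)):
    (\lnot \lnot p \land \lnot q): α-rule — add \lnot \lnot p, \lnot q.
    \lnot \lnot p: drop double negation, giving p.
    ○ open, literals {p=true, q=false}.
  branch 2 (add \lnot ((p \land r) \leftrightarrow \lnot \lnot q)):
    \lnot ((p \land r) \leftrightarrow \lnot \lnot q): β-rule — branch into (p \land r), \lnot \lnot \lnot q  //  \lnot (p \land r), \lnot \lnot q.
      branch 2.1 (add (p \land r), \lnot \lnot \lnot q):
        (p \land r): α-rule — add p, r.
        \lnot \lnot \lnot q: drop double negation, giving \lnot q.
        ○ open, literals {p=true, q=false, r=true}.
      branch 2.2 (add \lnot (p \land r), \lnot \lnot q):
        \lnot \lnot q: drop double negation, giving q.
        \lnot (p \land r): β-rule — branch into \lnot p  //  \lnot r.
          branch 2.2.1 (add \lnot p):
            ○ open, literals {p=false, q=true}.
          branch 2.2.2 (add \lnot r):
            ○ open, literals {q=true, r=false}.
0 branches closed, 4 open.
Each open branch fixes some atoms; the unmentioned ones are free. Counting distinct full assignments: branch {p=true, q=false} (r, s) contributes 4 new; branch {p=true, q=false, r=true} (s) contributes 0 new; branch {p=false, q=true} (r, s) contributes 4 new; branch {q=true, r=false} (s, p) contributes 2 new. Total: 10.

10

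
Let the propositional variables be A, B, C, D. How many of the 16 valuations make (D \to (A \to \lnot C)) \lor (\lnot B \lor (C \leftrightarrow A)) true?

Initial set: {T ((D \to (A \to \lnot C)) \lor (\lnot B \lor (C \leftrightarrow A)))}.
T ((D \to (A \to \lnot C)) \lor (\lnot B \lor (C \leftrightarrow A))): β-rule — branch into T (D \to (A \to \lnot C))  //  T (\lnot B \lor (C \leftrightarrow A)).
  branch 1 (add T (D \to (A \to \lnot C))):
    T (D \to (A \to \lnot C)): β-rule — branch into F D  //  T (A \to \lnot C).
      branch 1.1 (add F D):
        ○ open, literals {D=F}.
      branch 1.2 (add T (A \to \lnot C)):
        T (A \to \lnot C): β-rule — branch into F A  //  T \lnot C.
          branch 1.2.1 (add F A):
            ○ open, literals {A=F}.
          branch 1.2.2 (add T \lnot C):
            ○ open, literals {C=F}.
  branch 2 (add T (\lnot B \lor (C \leftrightarrow A))):
    T (\lnot B \lor (C \leftrightarrow A)): β-rule — branch into T \lnot B  //  T (C \leftrightarrow A).
      branch 2.1 (add T \lnot B):
        ○ open, literals {B=F}.
      branch 2.2 (add T (C \leftrightarrow A)):
        T (C \leftrightarrow A): β-rule — branch into T C, T A  //  F C, F A.
          branch 2.2.1 (add T C, T A):
            ○ open, literals {A=T, C=T}.
          branch 2.2.2 (add F C, F A):
            ○ open, literals {A=F, C=F}.
0 branches closed, 6 open.
Each open branch fixes some atoms; the unmentioned ones are free. Counting distinct full assignments: branch {D=F} (A, B, C) contributes 8 new; branch {A=F} (B, C, D) contributes 4 new; branch {C=F} (A, B, D) contributes 2 new; branch {B=F} (A, C, D) contributes 1 new; branch {A=T, C=T} (B, D) contributes 1 new; branch {A=F, C=F} (B, D) contributes 0 new. Total: 16.

16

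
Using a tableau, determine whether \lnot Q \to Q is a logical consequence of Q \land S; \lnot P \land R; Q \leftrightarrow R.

Yes

Initial set: {(Q \land S); (\lnot P \land R); (Q \leftrightarrow R); \lnot (\lnot Q \to Q)}.
(Q \land S): α-rule — add Q, S.
(\lnot P \land R): α-rule — add \lnot P, R.
\lnot (\lnot Q \to Q): α-rule — add \lnot Q, \lnot Q.
× closes — contains both Q and \lnot Q.
All 1 branch closes.
Every branch closed, so the premises entail the conclusion.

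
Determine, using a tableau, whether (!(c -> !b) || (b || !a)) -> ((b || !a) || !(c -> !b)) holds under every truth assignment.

Assume the negation and expand:
Initial set: {F ((!(c -> !b) || (b || !a)) -> ((b || !a) || !(c -> !b)))}.
F ((!(c -> !b) || (b || !a)) -> ((b || !a) || !(c -> !b))): α-rule — add T (!(c -> !b) || (b || !a)), F ((b || !a) || !(c -> !b)).
F ((b || !a) || !(c -> !b)): α-rule — add F (b || !a), F !(c -> !b).
F (b || !a): α-rule — add F b, F !a.
T (!(c -> !b) || (b || !a)): β-rule — branch into T !(c -> !b)  //  T (b || !a).
  branch 1 (add T !(c -> !b)):
    T !(c -> !b): α-rule — add T c, F !b.
    × closes — contains both b and !b.
  branch 2 (add T (b || !a)):
    F !(c -> !b): β-rule — branch into F c  //  T !b.
      branch 2.1 (add F c):
        T (b || !a): β-rule — branch into T b  //  T !a.
          branch 2.1.1 (add T b):
            × closes — contains both b and !b.
          branch 2.1.2 (add T !a):
            × closes — contains both a and !a.
      branch 2.2 (add T !b):
        T (b || !a): β-rule — branch into T b  //  T !a.
          branch 2.2.1 (add T b):
            × closes — contains both b and !b.
          branch 2.2.2 (add T !a):
            × closes — contains both a and !a.
All 5 branches close.
Every branch closed, so the negation is unsatisfiable and the formula is valid.

Valid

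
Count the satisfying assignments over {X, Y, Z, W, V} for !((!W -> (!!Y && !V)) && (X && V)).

Initial set: {!((!W -> (!!Y && !V)) && (X && V))}.
!((!W -> (!!Y && !V)) && (X && V)): β-rule — branch into !(!W -> (!!Y && !V))  //  !(X && V).
  branch 1 (add !(!W -> (!!Y && !V))):
    !(!W -> (!!Y && !V)): α-rule — add !W, !(!!Y && !V).
    !(!!Y && !V): β-rule — branch into !!!Y  //  !!V.
      branch 1.1 (add !!!Y):
        !!!Y: drop double negation, giving !Y.
        ○ open, literals {W=false, Y=false}.
      branch 1.2 (add !!V):
        ○ open, literals {V=true, W=false}.
  branch 2 (add !(X && V)):
    !(X && V): β-rule — branch into !X  //  !V.
      branch 2.1 (add !X):
        ○ open, literals {X=false}.
      branch 2.2 (add !V):
        ○ open, literals {V=false}.
0 branches closed, 4 open.
Each open branch fixes some atoms; the unmentioned ones are free. Counting distinct full assignments: branch {W=false, Y=false} (X, Z, V) contributes 8 new; branch {V=true, W=false} (X, Y, Z) contributes 4 new; branch {X=false} (Y, Z, W, V) contributes 10 new; branch {V=false} (X, Y, Z, W) contributes 6 new. Total: 28.

28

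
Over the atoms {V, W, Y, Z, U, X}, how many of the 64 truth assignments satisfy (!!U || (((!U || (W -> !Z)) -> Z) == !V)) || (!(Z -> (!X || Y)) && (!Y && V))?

50

Initial set: {((!!U || (((!U || (W -> !Z)) -> Z) == !V)) || (!(Z -> (!X || Y)) && (!Y && V)))}.
((!!U || (((!U || (W -> !Z)) -> Z) == !V)) || (!(Z -> (!X || Y)) && (!Y && V))): β-rule — branch into (!!U || (((!U || (W -> !Z)) -> Z) == !V))  //  (!(Z -> (!X || Y)) && (!Y && V)).
  branch 1 (add (!!U || (((!U || (W -> !Z)) -> Z) == !V))):
    (!!U || (((!U || (W -> !Z)) -> Z) == !V)): β-rule — branch into !!U  //  (((!U || (W -> !Z)) -> Z) == !V).
      branch 1.1 (add !!U):
        !!U: drop double negation, giving U.
        ○ open, literals {U=1}.
      branch 1.2 (add (((!U || (W -> !Z)) -> Z) == !V)):
        (((!U || (W -> !Z)) -> Z) == !V): β-rule — branch into ((!U || (W -> !Z)) -> Z), !V  //  !((!U || (W -> !Z)) -> Z), !!V.
          branch 1.2.1 (add ((!U || (W -> !Z)) -> Z), !V):
            ((!U || (W -> !Z)) -> Z): β-rule — branch into !(!U || (W -> !Z))  //  Z.
              branch 1.2.1.1 (add !(!U || (W -> !Z))):
                !(!U || (W -> !Z)): α-rule — add !!U, !(W -> !Z).
                !(W -> !Z): α-rule — add W, !!Z.
                ○ open, literals {U=1, V=0, W=1, Z=1}.
              branch 1.2.1.2 (add Z):
                ○ open, literals {V=0, Z=1}.
          branch 1.2.2 (add !((!U || (W -> !Z)) -> Z), !!V):
            !((!U || (W -> !Z)) -> Z): α-rule — add (!U || (W -> !Z)), !Z.
            (!U || (W -> !Z)): β-rule — branch into !U  //  (W -> !Z).
              branch 1.2.2.1 (add !U):
                ○ open, literals {U=0, V=1, Z=0}.
              branch 1.2.2.2 (add (W -> !Z)):
                (W -> !Z): β-rule — branch into !W  //  !Z.
                  branch 1.2.2.2.1 (add !W):
                    ○ open, literals {V=1, W=0, Z=0}.
                  branch 1.2.2.2.2 (add !Z):
                    ○ open, literals {V=1, Z=0}.
  branch 2 (add (!(Z -> (!X || Y)) && (!Y && V))):
    (!(Z -> (!X || Y)) && (!Y && V)): α-rule — add !(Z -> (!X || Y)), (!Y && V).
    !(Z -> (!X || Y)): α-rule — add Z, !(!X || Y).
    (!Y && V): α-rule — add !Y, V.
    !(!X || Y): α-rule — add !!X, !Y.
    ○ open, literals {V=1, X=1, Y=0, Z=1}.
0 branches closed, 7 open.
Each open branch fixes some atoms; the unmentioned ones are free. Counting distinct full assignments: branch {U=1} (V, W, Y, Z, X) contributes 32 new; branch {U=1, V=0, W=1, Z=1} (Y, X) contributes 0 new; branch {V=0, Z=1} (W, Y, U, X) contributes 8 new; branch {U=0, V=1, Z=0} (W, Y, X) contributes 8 new; branch {V=1, W=0, Z=0} (Y, U, X) contributes 0 new; branch {V=1, Z=0} (W, Y, U, X) contributes 0 new; branch {V=1, X=1, Y=0, Z=1} (W, U) contributes 2 new. Total: 50.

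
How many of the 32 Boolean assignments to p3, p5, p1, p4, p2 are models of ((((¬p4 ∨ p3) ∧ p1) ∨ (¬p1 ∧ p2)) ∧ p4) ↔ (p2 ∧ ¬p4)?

Initial set: {(((((¬p4 ∨ p3) ∧ p1) ∨ (¬p1 ∧ p2)) ∧ p4) ↔ (p2 ∧ ¬p4))}.
(((((¬p4 ∨ p3) ∧ p1) ∨ (¬p1 ∧ p2)) ∧ p4) ↔ (p2 ∧ ¬p4)): β-rule — branch into ((((¬p4 ∨ p3) ∧ p1) ∨ (¬p1 ∧ p2)) ∧ p4), (p2 ∧ ¬p4)  //  ¬((((¬p4 ∨ p3) ∧ p1) ∨ (¬p1 ∧ p2)) ∧ p4), ¬(p2 ∧ ¬p4).
  branch 1 (add ((((¬p4 ∨ p3) ∧ p1) ∨ (¬p1 ∧ p2)) ∧ p4), (p2 ∧ ¬p4)):
    ((((¬p4 ∨ p3) ∧ p1) ∨ (¬p1 ∧ p2)) ∧ p4): α-rule — add (((¬p4 ∨ p3) ∧ p1) ∨ (¬p1 ∧ p2)), p4.
    (p2 ∧ ¬p4): α-rule — add p2, ¬p4.
    × closes — contains both p4 and ¬p4.
  branch 2 (add ¬((((¬p4 ∨ p3) ∧ p1) ∨ (¬p1 ∧ p2)) ∧ p4), ¬(p2 ∧ ¬p4)):
    ¬((((¬p4 ∨ p3) ∧ p1) ∨ (¬p1 ∧ p2)) ∧ p4): β-rule — branch into ¬(((¬p4 ∨ p3) ∧ p1) ∨ (¬p1 ∧ p2))  //  ¬p4.
      branch 2.1 (add ¬(((¬p4 ∨ p3) ∧ p1) ∨ (¬p1 ∧ p2))):
        ¬(((¬p4 ∨ p3) ∧ p1) ∨ (¬p1 ∧ p2)): α-rule — add ¬((¬p4 ∨ p3) ∧ p1), ¬(¬p1 ∧ p2).
        ¬(p2 ∧ ¬p4): β-rule — branch into ¬p2  //  ¬¬p4.
          branch 2.1.1 (add ¬p2):
            ¬((¬p4 ∨ p3) ∧ p1): β-rule — branch into ¬(¬p4 ∨ p3)  //  ¬p1.
              branch 2.1.1.1 (add ¬(¬p4 ∨ p3)):
                ¬(¬p4 ∨ p3): α-rule — add ¬¬p4, ¬p3.
                ¬(¬p1 ∧ p2): β-rule — branch into ¬¬p1  //  ¬p2.
                  branch 2.1.1.1.1 (add ¬¬p1):
                    ○ open, literals {p1=1, p2=0, p3=0, p4=1}.
                  branch 2.1.1.1.2 (add ¬p2):
                    ○ open, literals {p2=0, p3=0, p4=1}.
              branch 2.1.1.2 (add ¬p1):
                ¬(¬p1 ∧ p2): β-rule — branch into ¬¬p1  //  ¬p2.
                  branch 2.1.1.2.1 (add ¬¬p1):
                    × closes — contains both p1 and ¬p1.
                  branch 2.1.1.2.2 (add ¬p2):
                    ○ open, literals {p1=0, p2=0}.
          branch 2.1.2 (add ¬¬p4):
            ¬((¬p4 ∨ p3) ∧ p1): β-rule — branch into ¬(¬p4 ∨ p3)  //  ¬p1.
              branch 2.1.2.1 (add ¬(¬p4 ∨ p3)):
                ¬(¬p4 ∨ p3): α-rule — add ¬¬p4, ¬p3.
                ¬(¬p1 ∧ p2): β-rule — branch into ¬¬p1  //  ¬p2.
                  branch 2.1.2.1.1 (add ¬¬p1):
                    ○ open, literals {p1=1, p3=0, p4=1}.
                  branch 2.1.2.1.2 (add ¬p2):
                    ○ open, literals {p2=0, p3=0, p4=1}.
              branch 2.1.2.2 (add ¬p1):
                ¬(¬p1 ∧ p2): β-rule — branch into ¬¬p1  //  ¬p2.
                  branch 2.1.2.2.1 (add ¬¬p1):
                    × closes — contains both p1 and ¬p1.
                  branch 2.1.2.2.2 (add ¬p2):
                    ○ open, literals {p1=0, p2=0, p4=1}.
      branch 2.2 (add ¬p4):
        ¬(p2 ∧ ¬p4): β-rule — branch into ¬p2  //  ¬¬p4.
          branch 2.2.1 (add ¬p2):
            ○ open, literals {p2=0, p4=0}.
          branch 2.2.2 (add ¬¬p4):
            × closes — contains both p4 and ¬p4.
4 branches closed, 7 open.
Each open branch fixes some atoms; the unmentioned ones are free. Counting distinct full assignments: branch {p1=1, p2=0, p3=0, p4=1} (p5) contributes 2 new; branch {p2=0, p3=0, p4=1} (p5, p1) contributes 2 new; branch {p1=0, p2=0} (p3, p5, p4) contributes 6 new; branch {p1=1, p3=0, p4=1} (p5, p2) contributes 2 new; branch {p2=0, p3=0, p4=1} (p5, p1) contributes 0 new; branch {p1=0, p2=0, p4=1} (p3, p5) contributes 0 new; branch {p2=0, p4=0} (p3, p5, p1) contributes 4 new. Total: 16.

16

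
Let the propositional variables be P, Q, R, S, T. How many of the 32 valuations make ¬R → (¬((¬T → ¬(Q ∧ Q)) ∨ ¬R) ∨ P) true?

24

Initial set: {(¬R → (¬((¬T → ¬(Q ∧ Q)) ∨ ¬R) ∨ P))}.
(¬R → (¬((¬T → ¬(Q ∧ Q)) ∨ ¬R) ∨ P)): β-rule — branch into ¬¬R  //  (¬((¬T → ¬(Q ∧ Q)) ∨ ¬R) ∨ P).
  branch 1 (add ¬¬R):
    ○ open, literals {R=true}.
  branch 2 (add (¬((¬T → ¬(Q ∧ Q)) ∨ ¬R) ∨ P)):
    (¬((¬T → ¬(Q ∧ Q)) ∨ ¬R) ∨ P): β-rule — branch into ¬((¬T → ¬(Q ∧ Q)) ∨ ¬R)  //  P.
      branch 2.1 (add ¬((¬T → ¬(Q ∧ Q)) ∨ ¬R)):
        ¬((¬T → ¬(Q ∧ Q)) ∨ ¬R): α-rule — add ¬(¬T → ¬(Q ∧ Q)), ¬¬R.
        ¬(¬T → ¬(Q ∧ Q)): α-rule — add ¬T, ¬¬(Q ∧ Q).
        ¬¬(Q ∧ Q): α-rule — add Q, Q.
        ○ open, literals {Q=true, R=true, T=false}.
      branch 2.2 (add P):
        ○ open, literals {P=true}.
0 branches closed, 3 open.
Each open branch fixes some atoms; the unmentioned ones are free. Counting distinct full assignments: branch {R=true} (P, Q, S, T) contributes 16 new; branch {Q=true, R=true, T=false} (P, S) contributes 0 new; branch {P=true} (Q, R, S, T) contributes 8 new. Total: 24.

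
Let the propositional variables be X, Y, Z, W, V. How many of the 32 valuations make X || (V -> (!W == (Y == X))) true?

Initial set: {T (X || (V -> (!W == (Y == X))))}.
T (X || (V -> (!W == (Y == X)))): β-rule — branch into T X  //  T (V -> (!W == (Y == X))).
  branch 1 (add T X):
    ○ open, literals {X=true}.
  branch 2 (add T (V -> (!W == (Y == X)))):
    T (V -> (!W == (Y == X))): β-rule — branch into F V  //  T (!W == (Y == X)).
      branch 2.1 (add F V):
        ○ open, literals {V=false}.
      branch 2.2 (add T (!W == (Y == X))):
        T (!W == (Y == X)): β-rule — branch into T !W, T (Y == X)  //  F !W, F (Y == X).
          branch 2.2.1 (add T !W, T (Y == X)):
            T (Y == X): β-rule — branch into T Y, T X  //  F Y, F X.
              branch 2.2.1.1 (add T Y, T X):
                ○ open, literals {W=false, X=true, Y=true}.
              branch 2.2.1.2 (add F Y, F X):
                ○ open, literals {W=false, X=false, Y=false}.
          branch 2.2.2 (add F !W, F (Y == X)):
            F (Y == X): β-rule — branch into T Y, F X  //  F Y, T X.
              branch 2.2.2.1 (add T Y, F X):
                ○ open, literals {W=true, X=false, Y=true}.
              branch 2.2.2.2 (add F Y, T X):
                ○ open, literals {W=true, X=true, Y=false}.
0 branches closed, 6 open.
Each open branch fixes some atoms; the unmentioned ones are free. Counting distinct full assignments: branch {X=true} (Y, Z, W, V) contributes 16 new; branch {V=false} (X, Y, Z, W) contributes 8 new; branch {W=false, X=true, Y=true} (Z, V) contributes 0 new; branch {W=false, X=false, Y=false} (Z, V) contributes 2 new; branch {W=true, X=false, Y=true} (Z, V) contributes 2 new; branch {W=true, X=true, Y=false} (Z, V) contributes 0 new. Total: 28.

28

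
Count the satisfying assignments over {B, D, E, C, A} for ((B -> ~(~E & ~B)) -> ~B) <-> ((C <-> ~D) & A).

Initial set: {T (((B -> ~(~E & ~B)) -> ~B) <-> ((C <-> ~D) & A))}.
T (((B -> ~(~E & ~B)) -> ~B) <-> ((C <-> ~D) & A)): β-rule — branch into T ((B -> ~(~E & ~B)) -> ~B), T ((C <-> ~D) & A)  //  F ((B -> ~(~E & ~B)) -> ~B), F ((C <-> ~D) & A).
  branch 1 (add T ((B -> ~(~E & ~B)) -> ~B), T ((C <-> ~D) & A)):
    T ((C <-> ~D) & A): α-rule — add T (C <-> ~D), T A.
    T ((B -> ~(~E & ~B)) -> ~B): β-rule — branch into F (B -> ~(~E & ~B))  //  T ~B.
      branch 1.1 (add F (B -> ~(~E & ~B))):
        F (B -> ~(~E & ~B)): α-rule — add T B, F ~(~E & ~B).
        F ~(~E & ~B): α-rule — add T ~E, T ~B.
        × closes — contains both B and ~B.
      branch 1.2 (add T ~B):
        T (C <-> ~D): β-rule — branch into T C, T ~D  //  F C, F ~D.
          branch 1.2.1 (add T C, T ~D):
            ○ open, literals {A=true, B=false, C=true, D=false}.
          branch 1.2.2 (add F C, F ~D):
            ○ open, literals {A=true, B=false, C=false, D=true}.
  branch 2 (add F ((B -> ~(~E & ~B)) -> ~B), F ((C <-> ~D) & A)):
    F ((B -> ~(~E & ~B)) -> ~B): α-rule — add T (B -> ~(~E & ~B)), F ~B.
    F ((C <-> ~D) & A): β-rule — branch into F (C <-> ~D)  //  F A.
      branch 2.1 (add F (C <-> ~D)):
        T (B -> ~(~E & ~B)): β-rule — branch into F B  //  T ~(~E & ~B).
          branch 2.1.1 (add F B):
            × closes — contains both B and ~B.
          branch 2.1.2 (add T ~(~E & ~B)):
            F (C <-> ~D): β-rule — branch into T C, F ~D  //  F C, T ~D.
              branch 2.1.2.1 (add T C, F ~D):
                T ~(~E & ~B): β-rule — branch into F ~E  //  F ~B.
                  branch 2.1.2.1.1 (add F ~E):
                    ○ open, literals {B=true, C=true, D=true, E=true}.
                  branch 2.1.2.1.2 (add F ~B):
                    ○ open, literals {B=true, C=true, D=true}.
              branch 2.1.2.2 (add F C, T ~D):
                T ~(~E & ~B): β-rule — branch into F ~E  //  F ~B.
                  branch 2.1.2.2.1 (add F ~E):
                    ○ open, literals {B=true, C=false, D=false, E=true}.
                  branch 2.1.2.2.2 (add F ~B):
                    ○ open, literals {B=true, C=false, D=false}.
      branch 2.2 (add F A):
        T (B -> ~(~E & ~B)): β-rule — branch into F B  //  T ~(~E & ~B).
          branch 2.2.1 (add F B):
            × closes — contains both B and ~B.
          branch 2.2.2 (add T ~(~E & ~B)):
            T ~(~E & ~B): β-rule — branch into F ~E  //  F ~B.
              branch 2.2.2.1 (add F ~E):
                ○ open, literals {A=false, B=true, E=true}.
              branch 2.2.2.2 (add F ~B):
                ○ open, literals {A=false, B=true}.
3 branches closed, 8 open.
Each open branch fixes some atoms; the unmentioned ones are free. Counting distinct full assignments: branch {A=true, B=false, C=true, D=false} (E) contributes 2 new; branch {A=true, B=false, C=false, D=true} (E) contributes 2 new; branch {B=true, C=true, D=true, E=true} (A) contributes 2 new; branch {B=true, C=true, D=true} (E, A) contributes 2 new; branch {B=true, C=false, D=false, E=true} (A) contributes 2 new; branch {B=true, C=false, D=false} (E, A) contributes 2 new; branch {A=false, B=true, E=true} (D, C) contributes 2 new; branch {A=false, B=true} (D, E, C) contributes 2 new. Total: 16.

16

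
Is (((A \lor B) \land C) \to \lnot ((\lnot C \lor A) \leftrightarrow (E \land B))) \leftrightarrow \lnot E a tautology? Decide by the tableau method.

Assume the negation and expand:
Initial set: {\lnot ((((A \lor B) \land C) \to \lnot ((\lnot C \lor A) \leftrightarrow (E \land B))) \leftrightarrow \lnot E)}.
\lnot ((((A \lor B) \land C) \to \lnot ((\lnot C \lor A) \leftrightarrow (E \land B))) \leftrightarrow \lnot E): β-rule — branch into (((A \lor B) \land C) \to \lnot ((\lnot C \lor A) \leftrightarrow (E \land B))), \lnot \lnot E  //  \lnot (((A \lor B) \land C) \to \lnot ((\lnot C \lor A) \leftrightarrow (E \land B))), \lnot E.
  branch 1 (add (((A \lor B) \land C) \to \lnot ((\lnot C \lor A) \leftrightarrow (E \land B))), \lnot \lnot E):
    (((A \lor B) \land C) \to \lnot ((\lnot C \lor A) \leftrightarrow (E \land B))): β-rule — branch into \lnot ((A \lor B) \land C)  //  \lnot ((\lnot C \lor A) \leftrightarrow (E \land B)).
      branch 1.1 (add \lnot ((A \lor B) \land C)):
        \lnot ((A \lor B) \land C): β-rule — branch into \lnot (A \lor B)  //  \lnot C.
          branch 1.1.1 (add \lnot (A \lor B)):
            \lnot (A \lor B): α-rule — add \lnot A, \lnot B.
            ○ open, literals {A=F, B=F, E=T}.
          branch 1.1.2 (add \lnot C):
            ○ open, literals {C=F, E=T}.
      branch 1.2 (add \lnot ((\lnot C \lor A) \leftrightarrow (E \land B))):
        \lnot ((\lnot C \lor A) \leftrightarrow (E \land B)): β-rule — branch into (\lnot C \lor A), \lnot (E \land B)  //  \lnot (\lnot C \lor A), (E \land B).
          branch 1.2.1 (add (\lnot C \lor A), \lnot (E \land B)):
            (\lnot C \lor A): β-rule — branch into \lnot C  //  A.
              branch 1.2.1.1 (add \lnot C):
                \lnot (E \land B): β-rule — branch into \lnot E  //  \lnot B.
                  branch 1.2.1.1.1 (add \lnot E):
                    × closes — contains both E and \lnot E.
                  branch 1.2.1.1.2 (add \lnot B):
                    ○ open, literals {B=F, C=F, E=T}.
              branch 1.2.1.2 (add A):
                \lnot (E \land B): β-rule — branch into \lnot E  //  \lnot B.
                  branch 1.2.1.2.1 (add \lnot E):
                    × closes — contains both E and \lnot E.
                  branch 1.2.1.2.2 (add \lnot B):
                    ○ open, literals {A=T, B=F, E=T}.
          branch 1.2.2 (add \lnot (\lnot C \lor A), (E \land B)):
            \lnot (\lnot C \lor A): α-rule — add \lnot \lnot C, \lnot A.
            (E \land B): α-rule — add E, B.
            ○ open, literals {A=F, B=T, C=T, E=T}.
  branch 2 (add \lnot (((A \lor B) \land C) \to \lnot ((\lnot C \lor A) \leftrightarrow (E \land B))), \lnot E):
    \lnot (((A \lor B) \land C) \to \lnot ((\lnot C \lor A) \leftrightarrow (E \land B))): α-rule — add ((A \lor B) \land C), \lnot \lnot ((\lnot C \lor A) \leftrightarrow (E \land B)).
    ((A \lor B) \land C): α-rule — add (A \lor B), C.
    \lnot \lnot ((\lnot C \lor A) \leftrightarrow (E \land B)): β-rule — branch into (\lnot C \lor A), (E \land B)  //  \lnot (\lnot C \lor A), \lnot (E \land B).
      branch 2.1 (add (\lnot C \lor A), (E \land B)):
        (E \land B): α-rule — add E, B.
        × closes — contains both E and \lnot E.
      branch 2.2 (add \lnot (\lnot C \lor A), \lnot (E \land B)):
        \lnot (\lnot C \lor A): α-rule — add \lnot \lnot C, \lnot A.
        (A \lor B): β-rule — branch into A  //  B.
          branch 2.2.1 (add A):
            × closes — contains both A and \lnot A.
          branch 2.2.2 (add B):
            \lnot (E \land B): β-rule — branch into \lnot E  //  \lnot B.
              branch 2.2.2.1 (add \lnot E):
                ○ open, literals {A=F, B=T, C=T, E=F}.
              branch 2.2.2.2 (add \lnot B):
                × closes — contains both B and \lnot B.
5 branches closed, 6 open.
An open branch gives a countermodel: A=F, B=F, E=T (unmentioned atoms arbitrary); under it the original formula is false.

Not valid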